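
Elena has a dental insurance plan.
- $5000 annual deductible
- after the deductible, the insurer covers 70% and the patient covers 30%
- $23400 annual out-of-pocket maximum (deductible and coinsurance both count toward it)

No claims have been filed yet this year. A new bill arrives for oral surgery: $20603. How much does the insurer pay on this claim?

$10922.10

The full $5000 deductible is still open; $5000 of this bill applies to it.
The remaining $15603 (= $20603 − $5000) moves to coinsurance.
30% of $15603 = $4680.90 falls to the patient.
That puts the patient's cost at $5000 + $4680.90 = $9680.90 before any cap.
Cumulative spending $0 + $9680.90 = $9680.90 stays under the $23400 maximum.
The plan picks up $20603 − $9680.90 = $10922.10.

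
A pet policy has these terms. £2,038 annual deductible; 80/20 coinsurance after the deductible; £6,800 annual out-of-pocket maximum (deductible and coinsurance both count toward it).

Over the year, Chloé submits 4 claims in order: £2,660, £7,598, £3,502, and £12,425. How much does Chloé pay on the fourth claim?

£2,417.60

Claim 1 — £2,660: £2,038 finishes the deductible; £622 goes to coinsurance; 20% of £622 = £124.40. Owner pays £2,162.40; OOP now £2,162.40.
Claim 2 — £7,598: deductible met; 20% of £7,598 = £1,519.60. Owner pays £1,519.60; OOP now £3,682.
Claim 3 — £3,502: deductible met; 20% of £3,502 = £700.40. Owner owes £700.40 (running OOP £4,382.40).
Claim 4 — £12,425: deductible met; 20% of £12,425 = £2,485. OOP would hit £6,867.40 > £6,800, so the cap limits the owner to £6,800 − £4,382.40 = £2,417.60.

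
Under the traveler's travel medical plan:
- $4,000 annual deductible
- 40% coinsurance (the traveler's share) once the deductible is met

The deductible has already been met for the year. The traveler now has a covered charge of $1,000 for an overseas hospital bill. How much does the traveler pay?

The deductible is already satisfied, so the full bill goes to coinsurance.
Traveler's 40% share of $1,000 is $400.

$400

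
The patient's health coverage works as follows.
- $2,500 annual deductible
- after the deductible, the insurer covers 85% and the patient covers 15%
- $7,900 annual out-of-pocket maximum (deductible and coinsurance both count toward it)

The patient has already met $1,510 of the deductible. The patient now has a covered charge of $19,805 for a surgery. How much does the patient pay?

$3,812.25

$1,510 of the $2,500 deductible is already met, leaving $990.
The remaining $18,815 (= $19,805 − $990) moves to coinsurance.
Patient's 15% share of $18,815 is $2,822.25.
That puts the patient's cost at $990 + $2,822.25 = $3,812.25 before any cap.
Cumulative spending $1,510 + $3,812.25 = $5,322.25 stays under the $7,900 maximum.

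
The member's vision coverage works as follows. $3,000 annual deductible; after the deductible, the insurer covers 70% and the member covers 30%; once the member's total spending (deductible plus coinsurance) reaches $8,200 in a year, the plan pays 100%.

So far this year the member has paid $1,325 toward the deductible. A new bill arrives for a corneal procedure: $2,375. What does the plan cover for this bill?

$490

Deductible still to meet: $3,000 − $1,325 = $1,675.
After the $1,675 deductible portion, $2,375 − $1,675 = $700 is subject to coinsurance.
Coinsurance: $700 × 30% = $210.
So the member owes $1,675 + $210 = $1,885 before any cap.
Cumulative spending $1,325 + $1,885 = $3,210 stays under the $8,200 maximum.
The plan picks up $2,375 − $1,885 = $490.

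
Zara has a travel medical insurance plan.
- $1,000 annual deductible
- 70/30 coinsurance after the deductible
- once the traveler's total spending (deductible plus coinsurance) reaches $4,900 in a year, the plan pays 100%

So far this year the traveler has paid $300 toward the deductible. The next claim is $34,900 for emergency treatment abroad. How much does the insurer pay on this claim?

Deductible still to meet: $1,000 − $300 = $700.
The remaining $34,200 (= $34,900 − $700) moves to coinsurance.
Traveler's 30% share of $34,200 is $10,260.
Traveler responsibility before any cap: $700 + $10,260 = $10,960.
Year-to-date out-of-pocket would reach $300 + $10,960 = $11,260, above the $4,900 maximum, so the traveler pays only $4,900 − $300 = $4,600.
The plan picks up $34,900 − $4,600 = $30,300.

$30,300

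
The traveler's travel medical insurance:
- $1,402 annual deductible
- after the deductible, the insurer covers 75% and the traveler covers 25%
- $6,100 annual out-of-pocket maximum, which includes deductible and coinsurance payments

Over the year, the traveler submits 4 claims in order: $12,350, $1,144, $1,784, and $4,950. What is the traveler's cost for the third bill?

Claim 1 ($12,350): deductible takes $1,402, $10,948 remains; traveler's 25% is $2,737. Traveler owes $4,139 (running OOP $4,139).
Claim 2 ($1,144): deductible already satisfied, so traveler's share is 25% × $1,144 = $286. Cost to traveler: $286. OOP to date $4,425.
Claim 3 ($1,784): 25% coinsurance on $1,784 = $446. Traveler owes $446 (running OOP $4,871).

$446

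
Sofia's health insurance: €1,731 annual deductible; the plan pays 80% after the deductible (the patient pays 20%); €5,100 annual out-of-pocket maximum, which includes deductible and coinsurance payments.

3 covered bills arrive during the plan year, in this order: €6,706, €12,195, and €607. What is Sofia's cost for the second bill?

#1 (€6,706): deductible takes €1,731, €4,975 remains; 20% of €4,975 = €995. Patient owes €2,726 (running OOP €2,726).
#2 (€12,195): deductible met; 20% of €12,195 = €2,439. OOP would hit €5,165 > €5,100, so the cap limits the patient to €5,100 − €2,726 = €2,374.

€2,374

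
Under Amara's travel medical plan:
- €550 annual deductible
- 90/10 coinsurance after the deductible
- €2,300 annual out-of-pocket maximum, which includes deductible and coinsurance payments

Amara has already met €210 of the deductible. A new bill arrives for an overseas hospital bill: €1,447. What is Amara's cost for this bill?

€450.70

Remaining deductible: €550 − €210 = €340.
That leaves €1,447 − €340 = €1,107 for coinsurance.
Coinsurance: €1,107 × 10% = €110.70.
So the traveler owes €340 + €110.70 = €450.70 before any cap.
Cumulative spending €210 + €450.70 = €660.70 stays under the €2,300 maximum.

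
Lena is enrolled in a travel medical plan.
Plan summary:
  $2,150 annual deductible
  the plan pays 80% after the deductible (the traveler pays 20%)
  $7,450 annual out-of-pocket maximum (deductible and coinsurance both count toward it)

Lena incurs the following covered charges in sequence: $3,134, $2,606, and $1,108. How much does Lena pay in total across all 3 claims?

Claim 1 — $3,134: $2,150 to deductible, leaving $984; 20% of $984 = $196.80. Cost to traveler: $2,346.80. OOP to date $2,346.80.
Claim 2 — $2,606: deductible met; 20% of $2,606 = $521.20. Cost to traveler: $521.20. OOP to date $2,868.
Claim 3 — $1,108: deductible met; 20% of $1,108 = $221.60. Traveler pays $221.60; OOP now $3,089.60.
Summing the traveler's payments: $2,346.80 + $521.20 + $221.60 = $3,089.60.

$3,089.60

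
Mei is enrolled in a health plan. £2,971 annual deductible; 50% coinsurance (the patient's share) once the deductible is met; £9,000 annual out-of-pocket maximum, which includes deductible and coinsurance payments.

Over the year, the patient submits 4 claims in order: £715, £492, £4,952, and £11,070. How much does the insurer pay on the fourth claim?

Claim 1 (£715): all of it applies to the deductible. Patient pays £715; OOP now £715. Plan pays £715 − £715 = £0.
Claim 2 (£492): all of it applies to the deductible. Cost to patient: £492. OOP to date £1,207. Insurer: £492 − £492 = £0.
Claim 3 (£4,952): deductible takes £1,764, £3,188 remains; 50% of £3,188 = £1,594. Cost to patient: £3,358. OOP to date £4,565. Plan pays £4,952 − £3,358 = £1,594.
Claim 4 (£11,070): deductible already satisfied, so patient's share is 50% × £11,070 = £5,535. Adding that to £4,565 gives £10,100, past the £9,000 cap; patient pays only £9,000 − £4,565 = £4,435. Plan pays £11,070 − £4,435 = £6,635.

£6,635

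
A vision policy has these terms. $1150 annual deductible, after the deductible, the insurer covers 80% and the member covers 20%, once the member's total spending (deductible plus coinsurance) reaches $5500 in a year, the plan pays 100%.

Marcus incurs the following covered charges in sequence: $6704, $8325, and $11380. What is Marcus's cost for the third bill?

Bill 1, $6704: deductible takes $1150, $5554 remains; 20% of $5554 = $1110.80. Member pays $2260.80; OOP now $2260.80.
Bill 2, $8325: deductible already satisfied, so member's share is 20% × $8325 = $1665. Member pays $1665; OOP now $3925.80.
Bill 3, $11380: 20% coinsurance on $11380 = $2276. That would push OOP to $6201.80, over the $5500 cap, so member pays $5500 − $3925.80 = $1574.20.

$1574.20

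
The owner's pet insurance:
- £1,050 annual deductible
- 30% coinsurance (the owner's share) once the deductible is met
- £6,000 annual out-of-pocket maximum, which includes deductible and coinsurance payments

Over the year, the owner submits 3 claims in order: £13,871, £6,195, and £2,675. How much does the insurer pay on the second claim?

Claim 1 (£13,871): £1,050 to deductible, leaving £12,821; owner's 30% is £3,846.30. Cost to owner: £4,896.30. OOP to date £4,896.30. Plan pays £13,871 − £4,896.30 = £8,974.70.
Claim 2 (£6,195): deductible met; 30% of £6,195 = £1,858.50. Adding that to £4,896.30 gives £6,754.80, past the £6,000 cap; owner pays only £6,000 − £4,896.30 = £1,103.70. Insurer: £6,195 − £1,103.70 = £5,091.30.

£5,091.30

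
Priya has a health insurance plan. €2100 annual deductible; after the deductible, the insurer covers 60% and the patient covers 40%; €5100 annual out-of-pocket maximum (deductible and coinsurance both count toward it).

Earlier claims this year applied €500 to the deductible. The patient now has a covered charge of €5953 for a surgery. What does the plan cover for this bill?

€2611.80

€500 of the €2100 deductible is already met, leaving €1600.
That leaves €5953 − €1600 = €4353 for coinsurance.
Coinsurance: €4353 × 40% = €1741.20.
That puts the patient's cost at €1600 + €1741.20 = €3341.20 before any cap.
Year-to-date out-of-pocket becomes €500 + €3341.20 = €3841.20, still under the €5100 maximum, so no cap applies.
Insurer pays the balance: €5953 − €3341.20 = €2611.80.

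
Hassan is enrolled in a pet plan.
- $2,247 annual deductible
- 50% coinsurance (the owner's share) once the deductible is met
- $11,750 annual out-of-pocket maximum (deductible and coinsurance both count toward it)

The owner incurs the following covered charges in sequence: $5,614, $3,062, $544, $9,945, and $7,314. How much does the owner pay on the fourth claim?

$4,972.50

Claim 1 — $5,614: deductible takes $2,247, $3,367 remains; coinsurance $3,367 × 50% = $1,683.50. Owner owes $3,930.50 (running OOP $3,930.50).
Claim 2 — $3,062: deductible already satisfied, so owner's share is 50% × $3,062 = $1,531. Cost to owner: $1,531. OOP to date $5,461.50.
Claim 3 — $544: deductible already satisfied, so owner's share is 50% × $544 = $272. Cost to owner: $272. OOP to date $5,733.50.
Claim 4 — $9,945: deductible met; 50% of $9,945 = $4,972.50. Owner pays $4,972.50; OOP now $10,706.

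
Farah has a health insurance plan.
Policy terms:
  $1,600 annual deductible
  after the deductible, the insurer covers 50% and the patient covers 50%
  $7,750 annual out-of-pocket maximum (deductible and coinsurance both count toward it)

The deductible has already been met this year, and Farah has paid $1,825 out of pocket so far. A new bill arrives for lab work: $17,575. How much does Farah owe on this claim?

The deductible is already satisfied, so the full bill goes to coinsurance.
Coinsurance: $17,575 × 50% = $8,787.50.
Adding $8,787.50 to the $1,825 already spent would give $10,612.50, which exceeds the $7,750 cap; the patient pays just $7,750 − $1,825 = $5,925.

$5,925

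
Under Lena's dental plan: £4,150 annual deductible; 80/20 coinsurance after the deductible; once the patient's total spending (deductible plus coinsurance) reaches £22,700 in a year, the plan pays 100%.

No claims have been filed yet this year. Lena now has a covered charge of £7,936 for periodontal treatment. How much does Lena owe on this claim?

£4,907.20

The full £4,150 deductible is still open; £4,150 of this bill applies to it.
The remaining £3,786 (= £7,936 − £4,150) moves to coinsurance.
20% of £3,786 = £757.20 falls to the patient.
So the patient owes £4,150 + £757.20 = £4,907.20 before any cap.
Cumulative spending £0 + £4,907.20 = £4,907.20 stays under the £22,700 maximum.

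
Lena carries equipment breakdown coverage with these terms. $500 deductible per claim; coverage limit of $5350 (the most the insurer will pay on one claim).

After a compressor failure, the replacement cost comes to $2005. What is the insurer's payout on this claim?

$1505

Less the $500 deductible: $2005 − $500 = $1505.
$1505 is within the $5350 limit, so the insurer pays $1505.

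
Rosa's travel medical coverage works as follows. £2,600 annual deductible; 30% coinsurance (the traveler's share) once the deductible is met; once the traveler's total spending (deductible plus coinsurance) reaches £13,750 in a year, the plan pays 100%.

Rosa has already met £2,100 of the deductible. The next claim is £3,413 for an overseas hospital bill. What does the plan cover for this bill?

Deductible still to meet: £2,600 − £2,100 = £500.
After the £500 deductible portion, £3,413 − £500 = £2,913 is subject to coinsurance.
Traveler's 30% share of £2,913 is £873.90.
Traveler responsibility before any cap: £500 + £873.90 = £1,373.90.
Total out-of-pocket so far would be £2,100 + £1,373.90 = £3,473.90, below the £13,750 cap — no reduction.
The plan picks up £3,413 − £1,373.90 = £2,039.10.

£2,039.10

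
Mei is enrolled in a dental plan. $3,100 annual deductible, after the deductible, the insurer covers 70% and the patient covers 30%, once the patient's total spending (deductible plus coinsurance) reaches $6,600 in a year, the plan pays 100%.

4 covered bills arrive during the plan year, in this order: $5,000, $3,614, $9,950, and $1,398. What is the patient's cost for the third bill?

#1 ($5,000): $3,100 finishes the deductible; $1,900 goes to coinsurance; coinsurance $1,900 × 30% = $570. Patient owes $3,670 (running OOP $3,670).
#2 ($3,614): deductible met; 30% of $3,614 = $1,084.20. Patient pays $1,084.20; OOP now $4,754.20.
#3 ($9,950): deductible already satisfied, so patient's share is 30% × $9,950 = $2,985. OOP would hit $7,739.20 > $6,600, so the cap limits the patient to $6,600 − $4,754.20 = $1,845.80.

$1,845.80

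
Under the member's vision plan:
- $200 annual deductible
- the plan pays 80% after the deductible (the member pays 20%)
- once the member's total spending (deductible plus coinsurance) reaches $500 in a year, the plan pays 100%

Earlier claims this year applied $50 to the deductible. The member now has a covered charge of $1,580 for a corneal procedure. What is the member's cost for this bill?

$436

$50 of the $200 deductible is already met, leaving $150.
After the $150 deductible portion, $1,580 − $150 = $1,430 is subject to coinsurance.
20% of $1,430 = $286 falls to the member.
So the member owes $150 + $286 = $436 before any cap.
Total out-of-pocket so far would be $50 + $436 = $486, below the $500 cap — no reduction.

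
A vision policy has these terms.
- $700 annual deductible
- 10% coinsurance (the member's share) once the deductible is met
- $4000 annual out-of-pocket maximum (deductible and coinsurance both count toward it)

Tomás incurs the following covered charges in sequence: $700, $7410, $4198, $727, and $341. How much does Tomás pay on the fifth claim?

Bill 1, $700: all of it applies to the deductible. Member pays $700; OOP now $700.
Bill 2, $7410: 10% coinsurance on $7410 = $741. Cost to member: $741. OOP to date $1441.
Bill 3, $4198: 10% coinsurance on $4198 = $419.80. Cost to member: $419.80. OOP to date $1860.80.
Bill 4, $727: 10% coinsurance on $727 = $72.70. Member pays $72.70; OOP now $1933.50.
Bill 5, $341: deductible already satisfied, so member's share is 10% × $341 = $34.10. Member pays $34.10; OOP now $1967.60.

$34.10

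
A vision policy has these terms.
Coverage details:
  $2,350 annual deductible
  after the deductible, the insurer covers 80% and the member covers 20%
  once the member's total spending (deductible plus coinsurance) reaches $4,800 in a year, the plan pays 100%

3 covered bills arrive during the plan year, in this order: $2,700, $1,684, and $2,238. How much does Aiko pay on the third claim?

Bill 1, $2,700: $2,350 to deductible, leaving $350; member's 20% is $70. Member owes $2,420 (running OOP $2,420).
Bill 2, $1,684: deductible met; 20% of $1,684 = $336.80. Member pays $336.80; OOP now $2,756.80.
Bill 3, $2,238: deductible met; 20% of $2,238 = $447.60. Member pays $447.60; OOP now $3,204.40.

$447.60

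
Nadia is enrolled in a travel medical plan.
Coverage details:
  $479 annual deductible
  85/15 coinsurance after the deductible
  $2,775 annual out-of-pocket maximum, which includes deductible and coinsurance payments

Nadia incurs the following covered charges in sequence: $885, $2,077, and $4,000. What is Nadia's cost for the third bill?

Bill 1, $885: $479 to deductible, leaving $406; coinsurance $406 × 15% = $60.90. Cost to traveler: $539.90. OOP to date $539.90.
Bill 2, $2,077: deductible already satisfied, so traveler's share is 15% × $2,077 = $311.55. Traveler pays $311.55; OOP now $851.45.
Bill 3, $4,000: 15% coinsurance on $4,000 = $600. Traveler owes $600 (running OOP $1,451.45).

$600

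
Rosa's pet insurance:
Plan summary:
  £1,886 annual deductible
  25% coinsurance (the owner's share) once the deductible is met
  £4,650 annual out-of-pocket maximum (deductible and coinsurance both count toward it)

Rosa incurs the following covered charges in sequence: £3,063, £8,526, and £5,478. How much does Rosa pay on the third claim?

£338.25

Claim 1 (£3,063): £1,886 finishes the deductible; £1,177 goes to coinsurance; owner's 25% is £294.25. Owner pays £2,180.25; OOP now £2,180.25.
Claim 2 (£8,526): deductible already satisfied, so owner's share is 25% × £8,526 = £2,131.50. Owner pays £2,131.50; OOP now £4,311.75.
Claim 3 (£5,478): deductible already satisfied, so owner's share is 25% × £5,478 = £1,369.50. OOP would hit £5,681.25 > £4,650, so the cap limits the owner to £4,650 − £4,311.75 = £338.25.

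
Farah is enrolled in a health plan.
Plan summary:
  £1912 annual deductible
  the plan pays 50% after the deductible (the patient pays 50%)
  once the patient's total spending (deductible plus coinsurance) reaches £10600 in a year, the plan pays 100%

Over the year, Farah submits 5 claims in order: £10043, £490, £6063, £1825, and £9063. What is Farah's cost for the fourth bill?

Claim 1 (£10043): £1912 finishes the deductible; £8131 goes to coinsurance; patient's 50% is £4065.50. Patient pays £5977.50; OOP now £5977.50.
Claim 2 (£490): deductible met; 50% of £490 = £245. Cost to patient: £245. OOP to date £6222.50.
Claim 3 (£6063): deductible already satisfied, so patient's share is 50% × £6063 = £3031.50. Cost to patient: £3031.50. OOP to date £9254.
Claim 4 (£1825): deductible already satisfied, so patient's share is 50% × £1825 = £912.50. Patient pays £912.50; OOP now £10166.50.

£912.50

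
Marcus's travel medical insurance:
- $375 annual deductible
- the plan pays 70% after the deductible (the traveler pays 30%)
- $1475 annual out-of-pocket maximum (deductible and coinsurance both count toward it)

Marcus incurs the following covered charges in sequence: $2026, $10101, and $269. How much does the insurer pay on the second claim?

$9496.30

Claim 1 — $2026: $375 finishes the deductible; $1651 goes to coinsurance; coinsurance $1651 × 30% = $495.30. Traveler owes $870.30 (running OOP $870.30). Plan pays $2026 − $870.30 = $1155.70.
Claim 2 — $10101: deductible met; 30% of $10101 = $3030.30. That would push OOP to $3900.60, over the $1475 cap, so traveler pays $1475 − $870.30 = $604.70. Insurer: $10101 − $604.70 = $9496.30.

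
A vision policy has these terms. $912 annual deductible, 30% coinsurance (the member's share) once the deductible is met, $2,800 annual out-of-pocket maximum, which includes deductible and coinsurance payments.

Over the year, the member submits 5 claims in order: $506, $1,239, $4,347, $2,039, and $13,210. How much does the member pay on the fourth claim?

Claim 1 — $506: fully absorbed by the deductible. Cost to member: $506. OOP to date $506.
Claim 2 — $1,239: $406 finishes the deductible; $833 goes to coinsurance; coinsurance $833 × 30% = $249.90. Cost to member: $655.90. OOP to date $1,161.90.
Claim 3 — $4,347: deductible met; 30% of $4,347 = $1,304.10. Member pays $1,304.10; OOP now $2,466.
Claim 4 — $2,039: deductible met; 30% of $2,039 = $611.70. Adding that to $2,466 gives $3,077.70, past the $2,800 cap; member pays only $2,800 − $2,466 = $334.

$334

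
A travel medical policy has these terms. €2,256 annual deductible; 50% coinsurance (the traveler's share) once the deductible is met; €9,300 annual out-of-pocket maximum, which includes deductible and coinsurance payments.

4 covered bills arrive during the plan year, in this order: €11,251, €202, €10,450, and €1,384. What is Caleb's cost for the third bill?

€2,445.50

Claim 1 (€11,251): €2,256 to deductible, leaving €8,995; coinsurance €8,995 × 50% = €4,497.50. Traveler owes €6,753.50 (running OOP €6,753.50).
Claim 2 (€202): deductible already satisfied, so traveler's share is 50% × €202 = €101. Traveler owes €101 (running OOP €6,854.50).
Claim 3 (€10,450): deductible already satisfied, so traveler's share is 50% × €10,450 = €5,225. That would push OOP to €12,079.50, over the €9,300 cap, so traveler pays €9,300 − €6,854.50 = €2,445.50.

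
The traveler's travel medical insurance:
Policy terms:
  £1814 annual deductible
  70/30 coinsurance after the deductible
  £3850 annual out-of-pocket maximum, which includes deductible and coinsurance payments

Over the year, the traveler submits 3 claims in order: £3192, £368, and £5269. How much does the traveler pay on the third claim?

£1512.20

Claim 1 (£3192): £1814 finishes the deductible; £1378 goes to coinsurance; 30% of £1378 = £413.40. Traveler pays £2227.40; OOP now £2227.40.
Claim 2 (£368): deductible met; 30% of £368 = £110.40. Traveler owes £110.40 (running OOP £2337.80).
Claim 3 (£5269): deductible already satisfied, so traveler's share is 30% × £5269 = £1580.70. That would push OOP to £3918.50, over the £3850 cap, so traveler pays £3850 − £2337.80 = £1512.20.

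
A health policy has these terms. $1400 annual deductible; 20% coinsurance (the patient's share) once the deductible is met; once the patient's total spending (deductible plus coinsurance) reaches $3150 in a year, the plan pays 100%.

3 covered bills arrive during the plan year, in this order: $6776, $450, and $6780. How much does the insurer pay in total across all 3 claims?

$10856

Bill 1, $6776: $1400 finishes the deductible; $5376 goes to coinsurance; patient's 20% is $1075.20. Cost to patient: $2475.20. OOP to date $2475.20. Plan pays $6776 − $2475.20 = $4300.80.
Bill 2, $450: deductible met; 20% of $450 = $90. Patient owes $90 (running OOP $2565.20). Insurer: $450 − $90 = $360.
Bill 3, $6780: deductible met; 20% of $6780 = $1356. OOP would hit $3921.20 > $3150, so the cap limits the patient to $3150 − $2565.20 = $584.80. Plan pays $6780 − $584.80 = $6195.20.
Insurer total: $4300.80 + $360 + $6195.20 = $10856.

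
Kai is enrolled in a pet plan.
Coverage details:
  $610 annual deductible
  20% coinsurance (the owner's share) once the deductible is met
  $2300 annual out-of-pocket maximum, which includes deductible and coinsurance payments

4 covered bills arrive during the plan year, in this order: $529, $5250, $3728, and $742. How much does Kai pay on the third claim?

$656.20

Claim 1 — $529: all of it applies to the deductible. Cost to owner: $529. OOP to date $529.
Claim 2 — $5250: $81 finishes the deductible; $5169 goes to coinsurance; 20% of $5169 = $1033.80. Owner owes $1114.80 (running OOP $1643.80).
Claim 3 — $3728: 20% coinsurance on $3728 = $745.60. OOP would hit $2389.40 > $2300, so the cap limits the owner to $2300 − $1643.80 = $656.20.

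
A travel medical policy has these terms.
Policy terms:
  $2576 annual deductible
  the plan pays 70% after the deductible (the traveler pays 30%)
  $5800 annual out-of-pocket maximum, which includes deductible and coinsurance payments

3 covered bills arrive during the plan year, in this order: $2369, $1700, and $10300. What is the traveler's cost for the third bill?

Claim 1 — $2369: entire amount goes to the deductible. Traveler pays $2369; OOP now $2369.
Claim 2 — $1700: $207 finishes the deductible; $1493 goes to coinsurance; 30% of $1493 = $447.90. Traveler pays $654.90; OOP now $3023.90.
Claim 3 — $10300: deductible already satisfied, so traveler's share is 30% × $10300 = $3090. That would push OOP to $6113.90, over the $5800 cap, so traveler pays $5800 − $3023.90 = $2776.10.

$2776.10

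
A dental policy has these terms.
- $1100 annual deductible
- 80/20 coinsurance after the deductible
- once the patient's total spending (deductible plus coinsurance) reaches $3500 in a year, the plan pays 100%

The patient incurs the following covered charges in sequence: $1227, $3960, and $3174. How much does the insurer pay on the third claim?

$2539.20

#1 ($1227): deductible takes $1100, $127 remains; coinsurance $127 × 20% = $25.40. Cost to patient: $1125.40. OOP to date $1125.40. Insurer: $1227 − $1125.40 = $101.60.
#2 ($3960): deductible met; 20% of $3960 = $792. Patient owes $792 (running OOP $1917.40). Plan pays $3960 − $792 = $3168.
#3 ($3174): 20% coinsurance on $3174 = $634.80. Patient owes $634.80 (running OOP $2552.20). Insurer: $3174 − $634.80 = $2539.20.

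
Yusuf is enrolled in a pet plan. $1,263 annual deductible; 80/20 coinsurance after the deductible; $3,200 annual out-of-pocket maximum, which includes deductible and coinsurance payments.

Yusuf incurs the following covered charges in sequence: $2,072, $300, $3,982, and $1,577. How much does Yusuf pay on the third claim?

#1 ($2,072): $1,263 to deductible, leaving $809; coinsurance $809 × 20% = $161.80. Owner pays $1,424.80; OOP now $1,424.80.
#2 ($300): deductible met; 20% of $300 = $60. Owner owes $60 (running OOP $1,484.80).
#3 ($3,982): deductible already satisfied, so owner's share is 20% × $3,982 = $796.40. Cost to owner: $796.40. OOP to date $2,281.20.

$796.40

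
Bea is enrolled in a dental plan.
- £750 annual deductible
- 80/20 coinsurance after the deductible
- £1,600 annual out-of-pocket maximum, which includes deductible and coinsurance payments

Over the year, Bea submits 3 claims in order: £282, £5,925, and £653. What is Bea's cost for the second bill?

Bill 1, £282: fully absorbed by the deductible. Patient owes £282 (running OOP £282).
Bill 2, £5,925: £468 to deductible, leaving £5,457; coinsurance £5,457 × 20% = £1,091.40. Together that's £468 + £1,091.40 = £1,559.40. That would push OOP to £1,841.40, over the £1,600 cap, so patient pays £1,600 − £282 = £1,318.

£1,318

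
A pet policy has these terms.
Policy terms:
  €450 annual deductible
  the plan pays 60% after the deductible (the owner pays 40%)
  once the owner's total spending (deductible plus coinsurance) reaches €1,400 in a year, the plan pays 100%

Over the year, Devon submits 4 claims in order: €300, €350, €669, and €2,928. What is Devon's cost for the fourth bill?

€602.40

Bill 1, €300: entire amount goes to the deductible. Owner owes €300 (running OOP €300).
Bill 2, €350: deductible takes €150, €200 remains; 40% of €200 = €80. Owner owes €230 (running OOP €530).
Bill 3, €669: deductible met; 40% of €669 = €267.60. Owner owes €267.60 (running OOP €797.60).
Bill 4, €2,928: 40% coinsurance on €2,928 = €1,171.20. Adding that to €797.60 gives €1,968.80, past the €1,400 cap; owner pays only €1,400 − €797.60 = €602.40.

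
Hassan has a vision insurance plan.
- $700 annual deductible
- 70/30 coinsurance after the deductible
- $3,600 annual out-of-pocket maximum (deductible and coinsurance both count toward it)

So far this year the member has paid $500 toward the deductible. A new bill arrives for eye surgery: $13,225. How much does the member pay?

Remaining deductible: $700 − $500 = $200.
That leaves $13,225 − $200 = $13,025 for coinsurance.
Coinsurance: $13,025 × 30% = $3,907.50.
Member responsibility before any cap: $200 + $3,907.50 = $4,107.50.
Adding $4,107.50 to the $500 already spent would give $4,607.50, which exceeds the $3,600 cap; the member pays just $3,600 − $500 = $3,100.

$3,100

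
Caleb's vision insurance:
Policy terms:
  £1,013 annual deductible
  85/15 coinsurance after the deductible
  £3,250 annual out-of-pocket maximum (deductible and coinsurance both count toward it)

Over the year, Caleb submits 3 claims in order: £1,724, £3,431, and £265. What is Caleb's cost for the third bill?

Claim 1 — £1,724: £1,013 to deductible, leaving £711; member's 15% is £106.65. Member pays £1,119.65; OOP now £1,119.65.
Claim 2 — £3,431: deductible met; 15% of £3,431 = £514.65. Cost to member: £514.65. OOP to date £1,634.30.
Claim 3 — £265: 15% coinsurance on £265 = £39.75. Member pays £39.75; OOP now £1,674.05.

£39.75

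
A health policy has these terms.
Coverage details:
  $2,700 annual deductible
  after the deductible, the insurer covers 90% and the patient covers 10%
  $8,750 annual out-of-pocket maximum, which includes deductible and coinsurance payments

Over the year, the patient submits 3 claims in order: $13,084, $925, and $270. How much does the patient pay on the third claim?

$27

#1 ($13,084): $2,700 to deductible, leaving $10,384; 10% of $10,384 = $1,038.40. Patient owes $3,738.40 (running OOP $3,738.40).
#2 ($925): deductible met; 10% of $925 = $92.50. Patient owes $92.50 (running OOP $3,830.90).
#3 ($270): deductible met; 10% of $270 = $27. Patient owes $27 (running OOP $3,857.90).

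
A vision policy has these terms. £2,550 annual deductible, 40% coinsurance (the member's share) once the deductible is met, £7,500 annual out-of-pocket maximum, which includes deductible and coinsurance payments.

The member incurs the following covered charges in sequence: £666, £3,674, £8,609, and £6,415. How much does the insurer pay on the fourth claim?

£5,624.60

Claim 1 — £666: all of it applies to the deductible. Member pays £666; OOP now £666. Plan pays £666 − £666 = £0.
Claim 2 — £3,674: £1,884 finishes the deductible; £1,790 goes to coinsurance; member's 40% is £716. Member owes £2,600 (running OOP £3,266). Insurer: £3,674 − £2,600 = £1,074.
Claim 3 — £8,609: 40% coinsurance on £8,609 = £3,443.60. Cost to member: £3,443.60. OOP to date £6,709.60. Insurer: £8,609 − £3,443.60 = £5,165.40.
Claim 4 — £6,415: deductible met; 40% of £6,415 = £2,566. OOP would hit £9,275.60 > £7,500, so the cap limits the member to £7,500 − £6,709.60 = £790.40. Insurer: £6,415 − £790.40 = £5,624.60.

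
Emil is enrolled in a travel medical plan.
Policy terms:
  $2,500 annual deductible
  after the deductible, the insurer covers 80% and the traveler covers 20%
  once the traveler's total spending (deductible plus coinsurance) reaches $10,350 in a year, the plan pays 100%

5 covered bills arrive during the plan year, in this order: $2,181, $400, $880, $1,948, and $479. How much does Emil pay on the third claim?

$176

Claim 1 ($2,181): fully absorbed by the deductible. Traveler pays $2,181; OOP now $2,181.
Claim 2 ($400): $319 to deductible, leaving $81; 20% of $81 = $16.20. Traveler owes $335.20 (running OOP $2,516.20).
Claim 3 ($880): 20% coinsurance on $880 = $176. Traveler pays $176; OOP now $2,692.20.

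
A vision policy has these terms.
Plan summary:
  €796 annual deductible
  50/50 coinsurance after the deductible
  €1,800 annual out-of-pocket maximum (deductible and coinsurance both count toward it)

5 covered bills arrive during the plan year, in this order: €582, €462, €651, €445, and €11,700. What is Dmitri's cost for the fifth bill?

Claim 1 — €582: all of it applies to the deductible. Member owes €582 (running OOP €582).
Claim 2 — €462: €214 to deductible, leaving €248; 50% of €248 = €124. Cost to member: €338. OOP to date €920.
Claim 3 — €651: 50% coinsurance on €651 = €325.50. Member pays €325.50; OOP now €1,245.50.
Claim 4 — €445: deductible already satisfied, so member's share is 50% × €445 = €222.50. Member pays €222.50; OOP now €1,468.
Claim 5 — €11,700: deductible already satisfied, so member's share is 50% × €11,700 = €5,850. OOP would hit €7,318 > €1,800, so the cap limits the member to €1,800 − €1,468 = €332.

€332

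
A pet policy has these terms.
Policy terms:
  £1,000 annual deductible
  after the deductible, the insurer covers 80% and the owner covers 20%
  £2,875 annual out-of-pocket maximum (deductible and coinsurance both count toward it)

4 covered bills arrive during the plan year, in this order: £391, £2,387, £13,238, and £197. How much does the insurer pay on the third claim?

#1 (£391): fully absorbed by the deductible. Owner owes £391 (running OOP £391). Plan pays £391 − £391 = £0.
#2 (£2,387): deductible takes £609, £1,778 remains; coinsurance £1,778 × 20% = £355.60. Owner owes £964.60 (running OOP £1,355.60). Insurer: £2,387 − £964.60 = £1,422.40.
#3 (£13,238): deductible met; 20% of £13,238 = £2,647.60. That would push OOP to £4,003.20, over the £2,875 cap, so owner pays £2,875 − £1,355.60 = £1,519.40. Plan pays £13,238 − £1,519.40 = £11,718.60.

£11,718.60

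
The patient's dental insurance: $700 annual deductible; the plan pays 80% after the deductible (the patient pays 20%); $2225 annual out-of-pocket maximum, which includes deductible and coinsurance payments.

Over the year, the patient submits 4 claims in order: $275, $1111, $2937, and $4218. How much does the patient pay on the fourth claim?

$800.40

Claim 1 ($275): all of it applies to the deductible. Cost to patient: $275. OOP to date $275.
Claim 2 ($1111): deductible takes $425, $686 remains; 20% of $686 = $137.20. Patient pays $562.20; OOP now $837.20.
Claim 3 ($2937): deductible already satisfied, so patient's share is 20% × $2937 = $587.40. Patient pays $587.40; OOP now $1424.60.
Claim 4 ($4218): deductible met; 20% of $4218 = $843.60. That would push OOP to $2268.20, over the $2225 cap, so patient pays $2225 − $1424.60 = $800.40.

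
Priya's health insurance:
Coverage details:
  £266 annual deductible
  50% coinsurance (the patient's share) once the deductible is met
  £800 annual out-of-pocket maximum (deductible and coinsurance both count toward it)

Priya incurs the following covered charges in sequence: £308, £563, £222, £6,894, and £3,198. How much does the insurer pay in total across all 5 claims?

£10,385

Bill 1, £308: £266 finishes the deductible; £42 goes to coinsurance; patient's 50% is £21. Patient pays £287; OOP now £287. Insurer: £308 − £287 = £21.
Bill 2, £563: deductible already satisfied, so patient's share is 50% × £563 = £281.50. Patient owes £281.50 (running OOP £568.50). Insurer: £563 − £281.50 = £281.50.
Bill 3, £222: 50% coinsurance on £222 = £111. Patient owes £111 (running OOP £679.50). Plan pays £222 − £111 = £111.
Bill 4, £6,894: deductible met; 50% of £6,894 = £3,447. OOP would hit £4,126.50 > £800, so the cap limits the patient to £800 − £679.50 = £120.50. Insurer: £6,894 − £120.50 = £6,773.50.
Bill 5, £3,198: 50% coinsurance on £3,198 = £1,599. Adding that to £800 gives £2,399, past the £800 cap; patient pays only £800 − £800 = £0. Plan pays £3,198 − £0 = £3,198.
Insurer total: £21 + £281.50 + £111 + £6,773.50 + £3,198 = £10,385.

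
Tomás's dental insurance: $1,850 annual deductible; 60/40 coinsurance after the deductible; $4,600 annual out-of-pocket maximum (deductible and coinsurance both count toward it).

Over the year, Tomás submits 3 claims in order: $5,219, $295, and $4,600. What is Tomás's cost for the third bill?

$1,284.40

Bill 1, $5,219: $1,850 finishes the deductible; $3,369 goes to coinsurance; patient's 40% is $1,347.60. Cost to patient: $3,197.60. OOP to date $3,197.60.
Bill 2, $295: deductible met; 40% of $295 = $118. Cost to patient: $118. OOP to date $3,315.60.
Bill 3, $4,600: deductible already satisfied, so patient's share is 40% × $4,600 = $1,840. OOP would hit $5,155.60 > $4,600, so the cap limits the patient to $4,600 − $3,315.60 = $1,284.40.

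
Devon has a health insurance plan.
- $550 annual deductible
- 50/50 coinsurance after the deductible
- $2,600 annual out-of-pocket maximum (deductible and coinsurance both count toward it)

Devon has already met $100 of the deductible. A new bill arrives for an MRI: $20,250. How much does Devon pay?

$2,500

$100 of the $550 deductible is already met, leaving $450.
The remaining $19,800 (= $20,250 − $450) moves to coinsurance.
Patient's 50% share of $19,800 is $9,900.
That puts the patient's cost at $450 + $9,900 = $10,350 before any cap.
Adding $10,350 to the $100 already spent would give $10,450, which exceeds the $2,600 cap; the patient pays just $2,600 − $100 = $2,500.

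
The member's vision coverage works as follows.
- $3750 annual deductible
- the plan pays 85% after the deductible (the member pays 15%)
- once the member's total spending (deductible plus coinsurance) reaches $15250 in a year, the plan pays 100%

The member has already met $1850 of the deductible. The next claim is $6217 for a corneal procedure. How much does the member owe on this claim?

$2547.55

$1850 of the $3750 deductible is already met, leaving $1900.
The remaining $4317 (= $6217 − $1900) moves to coinsurance.
Member's 15% share of $4317 is $647.55.
Member responsibility before any cap: $1900 + $647.55 = $2547.55.
Cumulative spending $1850 + $2547.55 = $4397.55 stays under the $15250 maximum.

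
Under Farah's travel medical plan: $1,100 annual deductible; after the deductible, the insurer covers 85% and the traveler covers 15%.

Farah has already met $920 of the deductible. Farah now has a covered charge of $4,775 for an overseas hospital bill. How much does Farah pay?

Remaining deductible: $1,100 − $920 = $180.
The remaining $4,595 (= $4,775 − $180) moves to coinsurance.
Traveler's 15% share of $4,595 is $689.25.
So the traveler owes $180 + $689.25 = $869.25.

$869.25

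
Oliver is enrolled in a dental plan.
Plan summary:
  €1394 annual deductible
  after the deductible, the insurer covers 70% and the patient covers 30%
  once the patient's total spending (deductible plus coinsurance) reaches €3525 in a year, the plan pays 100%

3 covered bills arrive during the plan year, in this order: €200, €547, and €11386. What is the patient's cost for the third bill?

€2778

Claim 1 — €200: entire amount goes to the deductible. Patient owes €200 (running OOP €200).
Claim 2 — €547: all of it applies to the deductible. Cost to patient: €547. OOP to date €747.
Claim 3 — €11386: deductible takes €647, €10739 remains; 30% of €10739 = €3221.70. Claim cost before the cap: €647 + €3221.70 = €3868.70. That would push OOP to €4615.70, over the €3525 cap, so patient pays €3525 − €747 = €2778.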